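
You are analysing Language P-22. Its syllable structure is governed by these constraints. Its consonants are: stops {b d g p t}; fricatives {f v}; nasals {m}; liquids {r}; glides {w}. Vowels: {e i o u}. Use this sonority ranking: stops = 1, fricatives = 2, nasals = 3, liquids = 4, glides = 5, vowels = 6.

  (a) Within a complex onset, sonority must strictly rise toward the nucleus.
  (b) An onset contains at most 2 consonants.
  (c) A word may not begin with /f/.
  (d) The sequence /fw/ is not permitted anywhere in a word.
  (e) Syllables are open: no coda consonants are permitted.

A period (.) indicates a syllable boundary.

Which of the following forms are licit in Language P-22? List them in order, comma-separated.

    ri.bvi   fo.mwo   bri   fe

ri.bvi, bri

ri.bvi — σ1 onset /r/, coda /∅/ ok; σ2 onset /bv/ (1→2 rises), coda /∅/ ok → licit
fo.mwo — violates constraint (c): word begins with /f/ → illicit
bri — σ1 onset /br/ (1→4 rises), coda /∅/ ok → licit
fe — violates constraint (c): word begins with /f/ → illicit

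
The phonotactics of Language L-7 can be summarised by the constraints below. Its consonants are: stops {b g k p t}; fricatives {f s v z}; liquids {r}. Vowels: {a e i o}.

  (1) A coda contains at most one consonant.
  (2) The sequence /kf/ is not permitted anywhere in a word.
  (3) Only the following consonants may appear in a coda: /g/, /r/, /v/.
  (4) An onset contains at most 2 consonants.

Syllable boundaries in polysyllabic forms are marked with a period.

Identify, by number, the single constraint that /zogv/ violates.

1

/zogv/: syllable 1 coda /gv/ has 2 consonants (> 1).
This is a violation of constraint 1: "A coda contains at most one consonant."
The remaining constraints (2, 3, 4) are satisfied.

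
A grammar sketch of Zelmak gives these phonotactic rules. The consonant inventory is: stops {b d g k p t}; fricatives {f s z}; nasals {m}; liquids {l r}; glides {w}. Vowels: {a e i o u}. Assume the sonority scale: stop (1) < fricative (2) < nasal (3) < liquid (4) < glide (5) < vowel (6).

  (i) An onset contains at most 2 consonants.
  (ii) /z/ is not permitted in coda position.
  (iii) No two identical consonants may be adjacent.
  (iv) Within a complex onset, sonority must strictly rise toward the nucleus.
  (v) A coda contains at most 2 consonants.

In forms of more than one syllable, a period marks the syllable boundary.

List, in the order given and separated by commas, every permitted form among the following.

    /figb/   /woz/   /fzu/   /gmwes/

/figb/

/figb/ — σ1 onset /f/, coda /gb/ (2C) ok → permitted
/woz/ — violates constraint (ii): syllable 1 coda contains /z/ → not permitted
/fzu/ — violates constraint (iv): syllable 1 onset /fz/: /f/ (fricative, 2) → /z/ (fricative, 2) does not rise → not permitted
/gmwes/ — violates constraint (i): syllable 1 onset /gmw/ has 3 consonants (> 2) → not permitted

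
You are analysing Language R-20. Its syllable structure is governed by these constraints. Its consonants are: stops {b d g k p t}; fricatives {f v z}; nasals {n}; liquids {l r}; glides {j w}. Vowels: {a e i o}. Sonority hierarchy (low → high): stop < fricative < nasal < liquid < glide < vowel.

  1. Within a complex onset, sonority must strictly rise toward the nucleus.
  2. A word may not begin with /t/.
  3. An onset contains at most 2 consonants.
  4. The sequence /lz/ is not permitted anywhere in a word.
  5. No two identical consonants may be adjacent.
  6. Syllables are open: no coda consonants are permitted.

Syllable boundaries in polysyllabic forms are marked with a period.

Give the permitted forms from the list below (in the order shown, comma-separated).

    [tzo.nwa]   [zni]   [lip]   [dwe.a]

[zni], [dwe.a]

[tzo.nwa] — violates constraint 2: word begins with /t/ → not permitted
[zni] — σ1 onset /zn/ (2→3 rises), coda /∅/ ok → permitted
[lip] — violates constraint 6: syllable 1 coda /p/ has 1 consonant (> 0) → not permitted
[dwe.a] — σ1 onset /dw/ (1→5 rises), coda /∅/ ok; σ2 onset /∅/, coda /∅/ ok → permitted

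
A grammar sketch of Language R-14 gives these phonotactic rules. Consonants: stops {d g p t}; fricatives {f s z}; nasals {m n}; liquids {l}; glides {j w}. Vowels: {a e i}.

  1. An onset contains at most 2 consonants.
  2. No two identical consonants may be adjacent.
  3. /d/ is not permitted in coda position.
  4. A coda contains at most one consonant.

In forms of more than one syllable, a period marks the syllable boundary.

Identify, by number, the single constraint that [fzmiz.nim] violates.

[fzmiz.nim]: syllable 1 onset /fzm/ has 3 consonants (> 2).
This is a violation of constraint 1: "An onset contains at most 2 consonants."
The remaining constraints (2, 3, 4) are satisfied.

1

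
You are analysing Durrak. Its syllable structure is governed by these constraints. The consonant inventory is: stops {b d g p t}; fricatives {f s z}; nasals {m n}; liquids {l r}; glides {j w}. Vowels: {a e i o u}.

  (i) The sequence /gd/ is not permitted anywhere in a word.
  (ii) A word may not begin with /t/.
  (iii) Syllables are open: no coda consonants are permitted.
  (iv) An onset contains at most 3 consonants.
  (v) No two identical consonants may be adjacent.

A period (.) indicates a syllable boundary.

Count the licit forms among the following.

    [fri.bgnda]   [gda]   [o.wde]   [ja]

2

[fri.bgnda] — violates constraint (iv): syllable 2 onset /bgnd/ has 4 consonants (> 3) → illicit
[gda] — violates constraint (i): contains banned sequence /gd/ → illicit
[o.wde] — σ1 onset /∅/, coda /∅/ ok; σ2 onset /wd/ (2C), coda /∅/ ok → licit
[ja] — σ1 onset /j/, coda /∅/ ok → licit
Licit: [o.wde], [ja] → 2.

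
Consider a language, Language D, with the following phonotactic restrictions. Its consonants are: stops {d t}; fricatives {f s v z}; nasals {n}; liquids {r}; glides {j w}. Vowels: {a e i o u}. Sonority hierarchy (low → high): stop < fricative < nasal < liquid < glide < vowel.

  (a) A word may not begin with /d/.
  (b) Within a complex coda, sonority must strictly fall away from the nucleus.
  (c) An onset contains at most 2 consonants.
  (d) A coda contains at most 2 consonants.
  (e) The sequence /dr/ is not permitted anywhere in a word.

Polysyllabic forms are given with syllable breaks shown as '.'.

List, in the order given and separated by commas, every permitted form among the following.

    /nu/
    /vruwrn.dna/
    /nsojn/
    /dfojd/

/nu/ — σ1 onset /n/, coda /∅/ ok → permitted
/vruwrn.dna/ — violates constraint (d): syllable 1 coda /wrn/ has 3 consonants (> 2) → not permitted
/nsojn/ — σ1 onset /ns/ (2C), coda /jn/ (5→3 falls) ok → permitted
/dfojd/ — violates constraint (a): word begins with /d/ → not permitted

/nu/, /nsojn/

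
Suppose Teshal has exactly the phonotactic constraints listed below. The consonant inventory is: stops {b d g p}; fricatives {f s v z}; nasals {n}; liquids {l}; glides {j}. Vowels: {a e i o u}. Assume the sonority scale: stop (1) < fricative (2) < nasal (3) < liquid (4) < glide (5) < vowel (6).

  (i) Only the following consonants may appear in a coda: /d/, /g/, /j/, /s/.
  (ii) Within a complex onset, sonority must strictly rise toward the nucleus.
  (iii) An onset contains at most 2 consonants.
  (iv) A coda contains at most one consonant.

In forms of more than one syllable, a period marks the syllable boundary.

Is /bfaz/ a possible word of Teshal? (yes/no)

/bfaz/ — violates constraint (i): syllable 1 coda contains /z/, which is not a licensed coda consonant → ill-formed

no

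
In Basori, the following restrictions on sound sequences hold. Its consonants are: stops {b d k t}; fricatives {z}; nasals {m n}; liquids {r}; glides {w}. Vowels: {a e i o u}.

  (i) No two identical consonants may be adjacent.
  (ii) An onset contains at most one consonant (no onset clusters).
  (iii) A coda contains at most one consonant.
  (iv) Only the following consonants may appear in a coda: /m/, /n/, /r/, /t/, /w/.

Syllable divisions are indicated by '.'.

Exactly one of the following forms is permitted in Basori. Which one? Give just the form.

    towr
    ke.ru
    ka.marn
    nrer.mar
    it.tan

ke.ru

towr — violates constraint (iii): syllable 1 coda /wr/ has 2 consonants (> 1) → not permitted
ke.ru — σ1 onset /k/, coda /∅/ ok; σ2 onset /r/, coda /∅/ ok → permitted
ka.marn — violates constraint (iii): syllable 2 coda /rn/ has 2 consonants (> 1) → not permitted
nrer.mar — violates constraint (ii): syllable 1 onset /nr/ has 2 consonants (> 1) → not permitted
it.tan — violates constraint (i): adjacent identical consonants /tt/ → not permitted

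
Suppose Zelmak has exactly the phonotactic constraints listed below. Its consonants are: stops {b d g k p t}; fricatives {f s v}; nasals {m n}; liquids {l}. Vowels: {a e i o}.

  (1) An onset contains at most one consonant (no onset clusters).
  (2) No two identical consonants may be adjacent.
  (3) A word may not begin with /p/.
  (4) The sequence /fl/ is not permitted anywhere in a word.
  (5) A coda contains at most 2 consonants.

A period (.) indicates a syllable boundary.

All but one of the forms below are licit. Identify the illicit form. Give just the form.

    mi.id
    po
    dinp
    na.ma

mi.id — σ1 onset /m/, coda /∅/ ok; σ2 onset /∅/, coda /d/ ok → licit
po — violates constraint 3: word begins with /p/ → illicit
dinp — σ1 onset /d/, coda /np/ (2C) ok → licit
na.ma — σ1 onset /n/, coda /∅/ ok; σ2 onset /m/, coda /∅/ ok → licit

po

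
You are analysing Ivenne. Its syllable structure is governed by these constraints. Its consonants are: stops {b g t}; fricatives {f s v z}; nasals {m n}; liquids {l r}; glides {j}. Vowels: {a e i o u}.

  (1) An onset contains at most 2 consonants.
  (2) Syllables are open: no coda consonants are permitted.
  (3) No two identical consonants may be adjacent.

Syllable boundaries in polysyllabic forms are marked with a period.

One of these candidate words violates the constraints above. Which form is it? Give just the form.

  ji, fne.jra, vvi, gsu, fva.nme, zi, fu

vvi

ji — σ1 onset /j/, coda /∅/ ok → well-formed
fne.jra — σ1 onset /fn/ (2C), coda /∅/ ok; σ2 onset /jr/ (2C), coda /∅/ ok → well-formed
vvi — violates constraint 3: adjacent identical consonants /vv/ → ill-formed
gsu — σ1 onset /gs/ (2C), coda /∅/ ok → well-formed
fva.nme — σ1 onset /fv/ (2C), coda /∅/ ok; σ2 onset /nm/ (2C), coda /∅/ ok → well-formed
zi — σ1 onset /z/, coda /∅/ ok → well-formed
fu — σ1 onset /f/, coda /∅/ ok → well-formed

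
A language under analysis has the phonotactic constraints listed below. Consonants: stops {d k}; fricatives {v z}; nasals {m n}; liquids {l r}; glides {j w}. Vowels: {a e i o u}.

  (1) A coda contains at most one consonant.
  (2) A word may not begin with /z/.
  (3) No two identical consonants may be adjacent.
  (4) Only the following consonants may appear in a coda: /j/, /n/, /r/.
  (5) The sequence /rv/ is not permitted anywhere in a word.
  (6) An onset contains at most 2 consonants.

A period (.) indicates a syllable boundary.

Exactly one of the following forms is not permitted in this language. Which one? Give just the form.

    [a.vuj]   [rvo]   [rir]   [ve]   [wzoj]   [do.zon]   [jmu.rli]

[a.vuj] — σ1 onset /∅/, coda /∅/ ok; σ2 onset /v/, coda /j/ ok → permitted
[rvo] — violates constraint 5: contains banned sequence /rv/ → not permitted
[rir] — σ1 onset /r/, coda /r/ ok → permitted
[ve] — σ1 onset /v/, coda /∅/ ok → permitted
[wzoj] — σ1 onset /wz/ (2C), coda /j/ ok → permitted
[do.zon] — σ1 onset /d/, coda /∅/ ok; σ2 onset /z/, coda /n/ ok → permitted
[jmu.rli] — σ1 onset /jm/ (2C), coda /∅/ ok; σ2 onset /rl/ (2C), coda /∅/ ok → permitted

[rvo]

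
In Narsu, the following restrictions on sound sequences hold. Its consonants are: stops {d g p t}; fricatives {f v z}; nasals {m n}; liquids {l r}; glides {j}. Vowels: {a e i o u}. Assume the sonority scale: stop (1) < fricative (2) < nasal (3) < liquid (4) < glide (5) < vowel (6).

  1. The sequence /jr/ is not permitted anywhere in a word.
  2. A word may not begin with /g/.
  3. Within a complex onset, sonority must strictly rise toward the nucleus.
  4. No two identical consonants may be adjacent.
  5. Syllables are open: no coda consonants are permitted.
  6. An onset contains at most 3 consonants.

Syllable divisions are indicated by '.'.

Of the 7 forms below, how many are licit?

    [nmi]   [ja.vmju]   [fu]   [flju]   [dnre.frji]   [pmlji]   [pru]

[nmi] — violates constraint 3: syllable 1 onset /nm/: /n/ (nasal, 3) → /m/ (nasal, 3) does not rise → illicit
[ja.vmju] — σ1 onset /j/, coda /∅/ ok; σ2 onset /vmj/ (2→3→5 rises), coda /∅/ ok → licit
[fu] — σ1 onset /f/, coda /∅/ ok → licit
[flju] — σ1 onset /flj/ (2→4→5 rises), coda /∅/ ok → licit
[dnre.frji] — σ1 onset /dnr/ (1→3→4 rises), coda /∅/ ok; σ2 onset /frj/ (2→4→5 rises), coda /∅/ ok → licit
[pmlji] — violates constraint 6: syllable 1 onset /pmlj/ has 4 consonants (> 3) → illicit
[pru] — σ1 onset /pr/ (1→4 rises), coda /∅/ ok → licit
Licit: [ja.vmju], [fu], [flju], [dnre.frji], [pru] → 5.

5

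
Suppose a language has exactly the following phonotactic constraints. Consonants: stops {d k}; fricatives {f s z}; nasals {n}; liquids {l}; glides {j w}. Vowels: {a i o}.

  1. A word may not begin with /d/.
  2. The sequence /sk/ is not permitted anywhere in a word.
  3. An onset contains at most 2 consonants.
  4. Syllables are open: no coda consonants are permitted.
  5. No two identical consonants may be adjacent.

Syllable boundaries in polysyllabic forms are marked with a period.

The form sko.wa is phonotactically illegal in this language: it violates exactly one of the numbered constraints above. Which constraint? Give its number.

sko.wa: contains banned sequence /sk/.
This is a violation of constraint 2: "The sequence /sk/ is not permitted anywhere in a word."
The remaining constraints (1, 3, 4, 5) are satisfied.

2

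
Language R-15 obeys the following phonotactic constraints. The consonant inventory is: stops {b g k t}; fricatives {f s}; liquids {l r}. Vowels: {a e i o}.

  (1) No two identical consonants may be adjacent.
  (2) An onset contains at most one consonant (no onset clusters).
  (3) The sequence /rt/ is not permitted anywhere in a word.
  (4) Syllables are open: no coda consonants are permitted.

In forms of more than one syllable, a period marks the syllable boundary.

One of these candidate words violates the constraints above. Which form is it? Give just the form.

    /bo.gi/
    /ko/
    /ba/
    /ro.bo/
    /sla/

/bo.gi/ — σ1 onset /b/, coda /∅/ ok; σ2 onset /g/, coda /∅/ ok → permitted
/ko/ — σ1 onset /k/, coda /∅/ ok → permitted
/ba/ — σ1 onset /b/, coda /∅/ ok → permitted
/ro.bo/ — σ1 onset /r/, coda /∅/ ok; σ2 onset /b/, coda /∅/ ok → permitted
/sla/ — violates constraint 2: syllable 1 onset /sl/ has 2 consonants (> 1) → not permitted

/sla/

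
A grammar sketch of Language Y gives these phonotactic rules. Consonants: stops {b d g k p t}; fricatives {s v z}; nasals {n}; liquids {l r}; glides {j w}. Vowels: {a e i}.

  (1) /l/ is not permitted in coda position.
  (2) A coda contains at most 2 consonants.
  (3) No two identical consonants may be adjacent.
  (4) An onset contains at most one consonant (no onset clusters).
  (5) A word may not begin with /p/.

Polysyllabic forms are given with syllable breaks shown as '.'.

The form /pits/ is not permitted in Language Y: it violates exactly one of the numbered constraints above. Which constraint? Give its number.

/pits/: word begins with /p/.
This is a violation of constraint 5: "A word may not begin with /p/."
The remaining constraints (1, 2, 3, 4) are satisfied.

5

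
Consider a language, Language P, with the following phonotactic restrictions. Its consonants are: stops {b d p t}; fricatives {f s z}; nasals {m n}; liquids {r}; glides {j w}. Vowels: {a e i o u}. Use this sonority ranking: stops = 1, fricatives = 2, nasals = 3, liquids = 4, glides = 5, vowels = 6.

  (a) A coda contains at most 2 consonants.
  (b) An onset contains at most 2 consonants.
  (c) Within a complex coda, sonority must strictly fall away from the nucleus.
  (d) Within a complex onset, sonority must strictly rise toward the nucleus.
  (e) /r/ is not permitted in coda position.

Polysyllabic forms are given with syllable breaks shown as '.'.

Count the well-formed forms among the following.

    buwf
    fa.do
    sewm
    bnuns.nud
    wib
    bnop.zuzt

buwf — σ1 onset /b/, coda /wf/ (5→2 falls) ok → well-formed
fa.do — σ1 onset /f/, coda /∅/ ok; σ2 onset /d/, coda /∅/ ok → well-formed
sewm — σ1 onset /s/, coda /wm/ (5→3 falls) ok → well-formed
bnuns.nud — σ1 onset /bn/ (1→3 rises), coda /ns/ (3→2 falls) ok; σ2 onset /n/, coda /d/ ok → well-formed
wib — σ1 onset /w/, coda /b/ ok → well-formed
bnop.zuzt — σ1 onset /bn/ (1→3 rises), coda /p/ ok; σ2 onset /z/, coda /zt/ (2→1 falls) ok → well-formed
Well-formed: buwf, fa.do, sewm, bnuns.nud, wib, bnop.zuzt → 6.

6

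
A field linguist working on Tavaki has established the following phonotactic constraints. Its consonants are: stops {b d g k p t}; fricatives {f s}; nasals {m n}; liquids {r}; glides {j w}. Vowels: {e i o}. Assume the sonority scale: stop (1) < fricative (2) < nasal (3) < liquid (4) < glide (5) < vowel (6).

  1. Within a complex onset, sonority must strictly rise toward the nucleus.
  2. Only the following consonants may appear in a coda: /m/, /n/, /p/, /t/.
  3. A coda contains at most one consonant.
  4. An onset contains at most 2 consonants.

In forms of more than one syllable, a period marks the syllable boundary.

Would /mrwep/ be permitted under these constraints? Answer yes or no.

no

/mrwep/ — violates constraint 4: syllable 1 onset /mrw/ has 3 consonants (> 2) → not permitted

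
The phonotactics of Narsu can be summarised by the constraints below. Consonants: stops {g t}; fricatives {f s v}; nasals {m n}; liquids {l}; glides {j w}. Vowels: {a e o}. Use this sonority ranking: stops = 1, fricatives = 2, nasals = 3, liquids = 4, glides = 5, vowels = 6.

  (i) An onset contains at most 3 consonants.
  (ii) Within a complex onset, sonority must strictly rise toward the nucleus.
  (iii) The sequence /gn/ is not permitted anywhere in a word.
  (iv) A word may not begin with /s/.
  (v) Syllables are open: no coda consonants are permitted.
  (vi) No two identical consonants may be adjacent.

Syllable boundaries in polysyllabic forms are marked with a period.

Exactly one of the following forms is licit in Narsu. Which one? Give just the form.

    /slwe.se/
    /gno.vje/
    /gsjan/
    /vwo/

/vwo/

/slwe.se/ — violates constraint (iv): word begins with /s/ → illicit
/gno.vje/ — violates constraint (iii): contains banned sequence /gn/ → illicit
/gsjan/ — violates constraint (v): syllable 1 coda /n/ has 1 consonant (> 0) → illicit
/vwo/ — σ1 onset /vw/ (2→5 rises), coda /∅/ ok → licit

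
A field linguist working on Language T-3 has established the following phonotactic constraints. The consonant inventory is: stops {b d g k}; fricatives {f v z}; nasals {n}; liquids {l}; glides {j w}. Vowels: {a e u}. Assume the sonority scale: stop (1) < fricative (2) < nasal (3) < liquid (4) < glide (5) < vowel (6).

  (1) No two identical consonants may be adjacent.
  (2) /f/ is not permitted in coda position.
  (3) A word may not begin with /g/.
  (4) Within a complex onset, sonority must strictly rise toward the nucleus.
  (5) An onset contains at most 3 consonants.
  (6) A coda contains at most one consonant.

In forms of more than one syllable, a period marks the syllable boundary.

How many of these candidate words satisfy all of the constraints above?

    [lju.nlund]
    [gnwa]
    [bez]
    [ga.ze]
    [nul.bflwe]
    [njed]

2

[lju.nlund] — violates constraint 6: syllable 2 coda /nd/ has 2 consonants (> 1) → phonotactically illegal
[gnwa] — violates constraint 3: word begins with /g/ → phonotactically illegal
[bez] — σ1 onset /b/, coda /z/ ok → phonotactically legal
[ga.ze] — violates constraint 3: word begins with /g/ → phonotactically illegal
[nul.bflwe] — violates constraint 5: syllable 2 onset /bflw/ has 4 consonants (> 3) → phonotactically illegal
[njed] — σ1 onset /nj/ (3→5 rises), coda /d/ ok → phonotactically legal
Phonotactically legal: [bez], [njed] → 2.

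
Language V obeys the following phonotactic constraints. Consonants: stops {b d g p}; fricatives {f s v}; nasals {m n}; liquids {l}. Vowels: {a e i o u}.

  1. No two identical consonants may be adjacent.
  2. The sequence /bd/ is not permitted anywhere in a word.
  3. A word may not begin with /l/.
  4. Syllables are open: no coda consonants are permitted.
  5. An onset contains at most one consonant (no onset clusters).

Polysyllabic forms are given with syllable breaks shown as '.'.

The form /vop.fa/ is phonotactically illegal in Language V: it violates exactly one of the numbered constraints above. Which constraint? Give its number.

4

/vop.fa/: syllable 1 coda /p/ has 1 consonant (> 0).
This is a violation of constraint 4: "Syllables are open: no coda consonants are permitted."
The remaining constraints (1, 2, 3, 5) are satisfied.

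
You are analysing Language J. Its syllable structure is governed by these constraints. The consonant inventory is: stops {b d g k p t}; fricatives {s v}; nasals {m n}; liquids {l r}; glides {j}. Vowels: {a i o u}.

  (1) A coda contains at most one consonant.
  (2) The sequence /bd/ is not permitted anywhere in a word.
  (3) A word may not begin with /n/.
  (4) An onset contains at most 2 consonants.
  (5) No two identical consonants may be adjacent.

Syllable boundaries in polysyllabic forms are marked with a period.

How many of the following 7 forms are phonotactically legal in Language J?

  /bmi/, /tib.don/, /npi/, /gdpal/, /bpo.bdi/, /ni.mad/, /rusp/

1

/bmi/ — σ1 onset /bm/ (2C), coda /∅/ ok → phonotactically legal
/tib.don/ — violates constraint 2: contains banned sequence /bd/ → phonotactically illegal
/npi/ — violates constraint 3: word begins with /n/ → phonotactically illegal
/gdpal/ — violates constraint 4: syllable 1 onset /gdp/ has 3 consonants (> 2) → phonotactically illegal
/bpo.bdi/ — violates constraint 2: contains banned sequence /bd/ → phonotactically illegal
/ni.mad/ — violates constraint 3: word begins with /n/ → phonotactically illegal
/rusp/ — violates constraint 1: syllable 1 coda /sp/ has 2 consonants (> 1) → phonotactically illegal
Phonotactically legal: /bmi/ → 1.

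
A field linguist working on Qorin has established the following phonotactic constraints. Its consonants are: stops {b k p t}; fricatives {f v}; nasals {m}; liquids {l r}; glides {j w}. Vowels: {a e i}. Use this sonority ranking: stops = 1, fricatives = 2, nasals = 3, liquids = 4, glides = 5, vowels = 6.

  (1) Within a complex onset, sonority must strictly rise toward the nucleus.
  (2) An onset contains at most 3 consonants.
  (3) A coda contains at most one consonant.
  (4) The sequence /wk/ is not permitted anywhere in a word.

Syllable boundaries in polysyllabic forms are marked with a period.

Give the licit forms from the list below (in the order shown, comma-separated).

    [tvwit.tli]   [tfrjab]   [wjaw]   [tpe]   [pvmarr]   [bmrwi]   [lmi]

[tvwit.tli]

[tvwit.tli] — σ1 onset /tvw/ (1→2→5 rises), coda /t/ ok; σ2 onset /tl/ (1→4 rises), coda /∅/ ok → licit
[tfrjab] — violates constraint 2: syllable 1 onset /tfrj/ has 4 consonants (> 3) → illicit
[wjaw] — violates constraint 1: syllable 1 onset /wj/: /w/ (glide, 5) → /j/ (glide, 5) does not rise → illicit
[tpe] — violates constraint 1: syllable 1 onset /tp/: /t/ (stop, 1) → /p/ (stop, 1) does not rise → illicit
[pvmarr] — violates constraint 3: syllable 1 coda /rr/ has 2 consonants (> 1) → illicit
[bmrwi] — violates constraint 2: syllable 1 onset /bmrw/ has 4 consonants (> 3) → illicit
[lmi] — violates constraint 1: syllable 1 onset /lm/: /l/ (liquid, 4) → /m/ (nasal, 3) does not rise → illicit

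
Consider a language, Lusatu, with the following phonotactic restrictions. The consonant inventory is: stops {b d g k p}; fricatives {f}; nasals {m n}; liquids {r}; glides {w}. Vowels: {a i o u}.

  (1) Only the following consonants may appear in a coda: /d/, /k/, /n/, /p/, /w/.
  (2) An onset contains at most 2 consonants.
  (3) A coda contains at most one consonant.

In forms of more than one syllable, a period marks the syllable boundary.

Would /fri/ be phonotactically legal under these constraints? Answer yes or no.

yes

/fri/ — σ1 onset /fr/ (2C), coda /∅/ ok → phonotactically legal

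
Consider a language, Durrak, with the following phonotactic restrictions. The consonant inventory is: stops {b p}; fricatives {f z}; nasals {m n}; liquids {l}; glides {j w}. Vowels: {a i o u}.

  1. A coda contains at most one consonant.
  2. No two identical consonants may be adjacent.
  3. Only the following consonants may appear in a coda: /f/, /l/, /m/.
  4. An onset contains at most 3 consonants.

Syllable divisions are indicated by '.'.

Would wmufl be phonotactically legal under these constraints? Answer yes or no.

no

wmufl — violates constraint 1: syllable 1 coda /fl/ has 2 consonants (> 1) → phonotactically illegal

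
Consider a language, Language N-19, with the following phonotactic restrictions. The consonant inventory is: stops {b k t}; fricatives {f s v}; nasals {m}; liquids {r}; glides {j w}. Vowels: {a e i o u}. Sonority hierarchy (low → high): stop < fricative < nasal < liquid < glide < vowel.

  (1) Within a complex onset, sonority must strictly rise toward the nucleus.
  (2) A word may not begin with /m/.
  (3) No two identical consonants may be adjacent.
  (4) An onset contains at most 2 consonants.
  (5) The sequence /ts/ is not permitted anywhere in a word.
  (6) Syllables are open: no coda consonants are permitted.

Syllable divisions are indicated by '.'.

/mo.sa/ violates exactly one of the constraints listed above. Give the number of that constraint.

2

/mo.sa/: word begins with /m/.
This is a violation of constraint 2: "A word may not begin with /m/."
The remaining constraints (1, 3, 4, 5, 6) are satisfied.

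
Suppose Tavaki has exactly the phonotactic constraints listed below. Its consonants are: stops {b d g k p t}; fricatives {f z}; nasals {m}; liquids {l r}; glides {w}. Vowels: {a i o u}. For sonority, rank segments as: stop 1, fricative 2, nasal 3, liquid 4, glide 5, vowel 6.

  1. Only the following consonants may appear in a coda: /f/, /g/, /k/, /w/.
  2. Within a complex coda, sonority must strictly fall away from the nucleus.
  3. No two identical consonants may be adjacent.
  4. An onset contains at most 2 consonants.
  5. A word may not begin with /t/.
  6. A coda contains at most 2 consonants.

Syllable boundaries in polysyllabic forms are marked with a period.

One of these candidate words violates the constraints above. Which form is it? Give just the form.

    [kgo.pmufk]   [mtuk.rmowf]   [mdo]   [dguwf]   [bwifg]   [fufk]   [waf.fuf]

[waf.fuf]

[kgo.pmufk] — σ1 onset /kg/ (2C), coda /∅/ ok; σ2 onset /pm/ (2C), coda /fk/ (2→1 falls) ok → phonotactically legal
[mtuk.rmowf] — σ1 onset /mt/ (2C), coda /k/ ok; σ2 onset /rm/ (2C), coda /wf/ (5→2 falls) ok → phonotactically legal
[mdo] — σ1 onset /md/ (2C), coda /∅/ ok → phonotactically legal
[dguwf] — σ1 onset /dg/ (2C), coda /wf/ (5→2 falls) ok → phonotactically legal
[bwifg] — σ1 onset /bw/ (2C), coda /fg/ (2→1 falls) ok → phonotactically legal
[fufk] — σ1 onset /f/, coda /fk/ (2→1 falls) ok → phonotactically legal
[waf.fuf] — violates constraint 3: adjacent identical consonants /ff/ → phonotactically illegal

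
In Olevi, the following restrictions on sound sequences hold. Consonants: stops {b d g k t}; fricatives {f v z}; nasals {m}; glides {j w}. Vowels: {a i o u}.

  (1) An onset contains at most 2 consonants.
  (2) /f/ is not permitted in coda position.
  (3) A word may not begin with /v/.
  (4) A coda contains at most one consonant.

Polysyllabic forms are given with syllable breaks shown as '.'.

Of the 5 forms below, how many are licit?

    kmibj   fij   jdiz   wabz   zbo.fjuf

2

kmibj — violates constraint 4: syllable 1 coda /bj/ has 2 consonants (> 1) → illicit
fij — σ1 onset /f/, coda /j/ ok → licit
jdiz — σ1 onset /jd/ (2C), coda /z/ ok → licit
wabz — violates constraint 4: syllable 1 coda /bz/ has 2 consonants (> 1) → illicit
zbo.fjuf — violates constraint 2: syllable 2 coda contains /f/ → illicit
Licit: fij, jdiz → 2.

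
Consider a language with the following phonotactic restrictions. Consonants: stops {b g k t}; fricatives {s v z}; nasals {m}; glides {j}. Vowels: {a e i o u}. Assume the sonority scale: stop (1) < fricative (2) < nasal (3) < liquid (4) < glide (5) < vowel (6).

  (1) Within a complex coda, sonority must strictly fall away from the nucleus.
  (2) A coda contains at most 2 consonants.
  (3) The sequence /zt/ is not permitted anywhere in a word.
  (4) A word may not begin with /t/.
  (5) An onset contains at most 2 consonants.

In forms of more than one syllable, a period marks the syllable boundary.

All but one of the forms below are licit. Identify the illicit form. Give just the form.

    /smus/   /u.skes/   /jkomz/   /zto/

/smus/ — σ1 onset /sm/ (2C), coda /s/ ok → licit
/u.skes/ — σ1 onset /∅/, coda /∅/ ok; σ2 onset /sk/ (2C), coda /s/ ok → licit
/jkomz/ — σ1 onset /jk/ (2C), coda /mz/ (3→2 falls) ok → licit
/zto/ — violates constraint 3: contains banned sequence /zt/ → illicit

/zto/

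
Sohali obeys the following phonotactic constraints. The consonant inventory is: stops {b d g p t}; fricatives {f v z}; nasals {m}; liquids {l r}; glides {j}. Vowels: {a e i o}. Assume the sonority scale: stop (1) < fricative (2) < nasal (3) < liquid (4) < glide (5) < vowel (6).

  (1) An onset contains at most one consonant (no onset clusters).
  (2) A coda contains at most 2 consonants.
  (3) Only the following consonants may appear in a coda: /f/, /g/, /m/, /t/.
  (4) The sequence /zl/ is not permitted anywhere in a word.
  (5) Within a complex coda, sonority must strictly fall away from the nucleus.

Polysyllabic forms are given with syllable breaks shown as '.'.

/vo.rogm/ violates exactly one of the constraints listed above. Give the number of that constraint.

5

/vo.rogm/: syllable 2 coda /gm/: /g/ (stop, 1) → /m/ (nasal, 3) does not fall.
This is a violation of constraint 5: "Within a complex coda, sonority must strictly fall away from the nucleus."
The remaining constraints (1, 2, 3, 4) are satisfied.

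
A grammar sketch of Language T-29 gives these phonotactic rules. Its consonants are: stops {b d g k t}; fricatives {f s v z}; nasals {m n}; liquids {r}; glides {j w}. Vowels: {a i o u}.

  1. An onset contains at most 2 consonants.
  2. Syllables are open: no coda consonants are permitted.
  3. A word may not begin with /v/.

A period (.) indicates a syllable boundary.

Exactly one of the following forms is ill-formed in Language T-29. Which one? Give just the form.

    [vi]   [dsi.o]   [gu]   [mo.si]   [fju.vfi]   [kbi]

[vi] — violates constraint 3: word begins with /v/ → ill-formed
[dsi.o] — σ1 onset /ds/ (2C), coda /∅/ ok; σ2 onset /∅/, coda /∅/ ok → well-formed
[gu] — σ1 onset /g/, coda /∅/ ok → well-formed
[mo.si] — σ1 onset /m/, coda /∅/ ok; σ2 onset /s/, coda /∅/ ok → well-formed
[fju.vfi] — σ1 onset /fj/ (2C), coda /∅/ ok; σ2 onset /vf/ (2C), coda /∅/ ok → well-formed
[kbi] — σ1 onset /kb/ (2C), coda /∅/ ok → well-formed

[vi]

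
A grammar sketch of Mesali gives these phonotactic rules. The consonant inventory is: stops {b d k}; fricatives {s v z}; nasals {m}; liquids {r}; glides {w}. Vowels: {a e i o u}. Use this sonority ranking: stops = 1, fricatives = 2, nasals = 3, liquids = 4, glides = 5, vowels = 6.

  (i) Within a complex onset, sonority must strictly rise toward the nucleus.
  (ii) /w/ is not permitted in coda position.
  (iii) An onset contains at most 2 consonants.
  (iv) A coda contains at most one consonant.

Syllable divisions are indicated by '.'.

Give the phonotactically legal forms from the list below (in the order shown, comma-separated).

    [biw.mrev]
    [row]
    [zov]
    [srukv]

[biw.mrev] — violates constraint (ii): syllable 1 coda contains /w/ → phonotactically illegal
[row] — violates constraint (ii): syllable 1 coda contains /w/ → phonotactically illegal
[zov] — σ1 onset /z/, coda /v/ ok → phonotactically legal
[srukv] — violates constraint (iv): syllable 1 coda /kv/ has 2 consonants (> 1) → phonotactically illegal

[zov]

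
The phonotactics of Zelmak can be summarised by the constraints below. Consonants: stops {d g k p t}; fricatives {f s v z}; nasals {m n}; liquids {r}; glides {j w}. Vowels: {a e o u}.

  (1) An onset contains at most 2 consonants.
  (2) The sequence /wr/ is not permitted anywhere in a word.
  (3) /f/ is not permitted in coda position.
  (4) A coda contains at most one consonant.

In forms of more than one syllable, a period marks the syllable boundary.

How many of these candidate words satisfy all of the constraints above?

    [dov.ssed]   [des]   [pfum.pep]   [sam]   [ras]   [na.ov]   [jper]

7

[dov.ssed] — σ1 onset /d/, coda /v/ ok; σ2 onset /ss/ (2C), coda /d/ ok → phonotactically legal
[des] — σ1 onset /d/, coda /s/ ok → phonotactically legal
[pfum.pep] — σ1 onset /pf/ (2C), coda /m/ ok; σ2 onset /p/, coda /p/ ok → phonotactically legal
[sam] — σ1 onset /s/, coda /m/ ok → phonotactically legal
[ras] — σ1 onset /r/, coda /s/ ok → phonotactically legal
[na.ov] — σ1 onset /n/, coda /∅/ ok; σ2 onset /∅/, coda /v/ ok → phonotactically legal
[jper] — σ1 onset /jp/ (2C), coda /r/ ok → phonotactically legal
Phonotactically legal: [dov.ssed], [des], [pfum.pep], [sam], [ras], [na.ov], [jper] → 7.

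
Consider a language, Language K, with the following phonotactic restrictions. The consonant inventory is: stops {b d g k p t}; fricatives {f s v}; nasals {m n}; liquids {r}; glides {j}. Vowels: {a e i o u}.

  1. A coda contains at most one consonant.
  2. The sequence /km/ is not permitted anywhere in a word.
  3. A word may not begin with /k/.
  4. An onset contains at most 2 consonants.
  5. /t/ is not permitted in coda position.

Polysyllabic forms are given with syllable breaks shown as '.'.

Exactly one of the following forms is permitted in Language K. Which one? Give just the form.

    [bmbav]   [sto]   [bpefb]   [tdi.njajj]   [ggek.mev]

[bmbav] — violates constraint 4: syllable 1 onset /bmb/ has 3 consonants (> 2) → not permitted
[sto] — σ1 onset /st/ (2C), coda /∅/ ok → permitted
[bpefb] — violates constraint 1: syllable 1 coda /fb/ has 2 consonants (> 1) → not permitted
[tdi.njajj] — violates constraint 1: syllable 2 coda /jj/ has 2 consonants (> 1) → not permitted
[ggek.mev] — violates constraint 2: contains banned sequence /km/ → not permitted

[sto]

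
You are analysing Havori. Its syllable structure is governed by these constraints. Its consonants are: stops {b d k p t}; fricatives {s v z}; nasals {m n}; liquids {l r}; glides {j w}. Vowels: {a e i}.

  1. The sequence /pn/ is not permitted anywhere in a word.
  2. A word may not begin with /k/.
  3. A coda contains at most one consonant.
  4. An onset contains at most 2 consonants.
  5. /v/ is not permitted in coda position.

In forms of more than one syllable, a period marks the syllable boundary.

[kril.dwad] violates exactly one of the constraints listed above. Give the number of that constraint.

[kril.dwad]: word begins with /k/.
This is a violation of constraint 2: "A word may not begin with /k/."
The remaining constraints (1, 3, 4, 5) are satisfied.

2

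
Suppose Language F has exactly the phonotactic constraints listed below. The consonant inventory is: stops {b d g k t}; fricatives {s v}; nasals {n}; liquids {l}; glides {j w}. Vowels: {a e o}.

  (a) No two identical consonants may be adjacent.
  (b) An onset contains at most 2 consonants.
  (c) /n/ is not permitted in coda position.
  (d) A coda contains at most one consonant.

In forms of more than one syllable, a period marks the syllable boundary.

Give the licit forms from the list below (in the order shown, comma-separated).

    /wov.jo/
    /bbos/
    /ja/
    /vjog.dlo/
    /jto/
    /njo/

/wov.jo/ — σ1 onset /w/, coda /v/ ok; σ2 onset /j/, coda /∅/ ok → licit
/bbos/ — violates constraint (a): adjacent identical consonants /bb/ → illicit
/ja/ — σ1 onset /j/, coda /∅/ ok → licit
/vjog.dlo/ — σ1 onset /vj/ (2C), coda /g/ ok; σ2 onset /dl/ (2C), coda /∅/ ok → licit
/jto/ — σ1 onset /jt/ (2C), coda /∅/ ok → licit
/njo/ — σ1 onset /nj/ (2C), coda /∅/ ok → licit

/wov.jo/, /ja/, /vjog.dlo/, /jto/, /njo/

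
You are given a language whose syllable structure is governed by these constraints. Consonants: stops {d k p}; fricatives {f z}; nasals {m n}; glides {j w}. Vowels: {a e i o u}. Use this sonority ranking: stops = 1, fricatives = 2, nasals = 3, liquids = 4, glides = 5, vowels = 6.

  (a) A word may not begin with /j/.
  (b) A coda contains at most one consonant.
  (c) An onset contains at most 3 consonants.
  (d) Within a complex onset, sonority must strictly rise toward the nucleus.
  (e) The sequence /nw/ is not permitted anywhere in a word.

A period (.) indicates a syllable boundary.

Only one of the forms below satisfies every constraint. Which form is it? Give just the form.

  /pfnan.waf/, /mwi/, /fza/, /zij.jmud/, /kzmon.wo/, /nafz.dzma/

/pfnan.waf/ — violates constraint (e): contains banned sequence /nw/ → phonotactically illegal
/mwi/ — σ1 onset /mw/ (3→5 rises), coda /∅/ ok → phonotactically legal
/fza/ — violates constraint (d): syllable 1 onset /fz/: /f/ (fricative, 2) → /z/ (fricative, 2) does not rise → phonotactically illegal
/zij.jmud/ — violates constraint (d): syllable 2 onset /jm/: /j/ (glide, 5) → /m/ (nasal, 3) does not rise → phonotactically illegal
/kzmon.wo/ — violates constraint (e): contains banned sequence /nw/ → phonotactically illegal
/nafz.dzma/ — violates constraint (b): syllable 1 coda /fz/ has 2 consonants (> 1) → phonotactically illegal

/mwi/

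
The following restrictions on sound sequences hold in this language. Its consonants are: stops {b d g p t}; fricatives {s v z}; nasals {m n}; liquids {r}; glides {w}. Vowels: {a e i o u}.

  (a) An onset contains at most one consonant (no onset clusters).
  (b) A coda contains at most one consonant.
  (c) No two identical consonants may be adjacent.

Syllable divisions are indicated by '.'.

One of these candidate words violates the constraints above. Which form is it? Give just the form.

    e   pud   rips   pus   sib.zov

rips

e — σ1 onset /∅/, coda /∅/ ok → well-formed
pud — σ1 onset /p/, coda /d/ ok → well-formed
rips — violates constraint (b): syllable 1 coda /ps/ has 2 consonants (> 1) → ill-formed
pus — σ1 onset /p/, coda /s/ ok → well-formed
sib.zov — σ1 onset /s/, coda /b/ ok; σ2 onset /z/, coda /v/ ok → well-formed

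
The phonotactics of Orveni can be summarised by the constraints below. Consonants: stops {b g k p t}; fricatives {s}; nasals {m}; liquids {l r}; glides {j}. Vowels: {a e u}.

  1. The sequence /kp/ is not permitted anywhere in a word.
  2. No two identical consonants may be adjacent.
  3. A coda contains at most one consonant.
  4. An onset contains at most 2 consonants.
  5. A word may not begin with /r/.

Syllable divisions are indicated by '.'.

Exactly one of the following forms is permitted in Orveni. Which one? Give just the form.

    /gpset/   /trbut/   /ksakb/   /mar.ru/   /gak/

/gpset/ — violates constraint 4: syllable 1 onset /gps/ has 3 consonants (> 2) → not permitted
/trbut/ — violates constraint 4: syllable 1 onset /trb/ has 3 consonants (> 2) → not permitted
/ksakb/ — violates constraint 3: syllable 1 coda /kb/ has 2 consonants (> 1) → not permitted
/mar.ru/ — violates constraint 2: adjacent identical consonants /rr/ → not permitted
/gak/ — σ1 onset /g/, coda /k/ ok → permitted

/gak/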